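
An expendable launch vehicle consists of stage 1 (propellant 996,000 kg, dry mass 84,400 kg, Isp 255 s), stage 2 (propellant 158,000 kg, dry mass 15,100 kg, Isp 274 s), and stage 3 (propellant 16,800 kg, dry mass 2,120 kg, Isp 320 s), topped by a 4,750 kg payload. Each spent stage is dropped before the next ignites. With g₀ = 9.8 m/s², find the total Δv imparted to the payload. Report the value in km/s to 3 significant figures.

Ignition mass of stage 1 = 996,000+84,400 + 158,000+15,100 + 16,800+2,120 + 4,750 = 1,277,170 kg.
Stage 1: m₀ = 1,277,170 kg, m_f = 1,277,170 − 996,000 = 281,170 kg; Δv = 255×9.8×ln(4.542) = 2499.0×1.5134 ≈ 3782 m/s.
Stage 2: m₀ = 196,770 kg, m_f = 196,770 − 158,000 = 38,770 kg; Δv = 274×9.8×ln(5.075) = 2685.2×1.6244 ≈ 4362 m/s.
Stage 3: m₀ = 23,670 kg, m_f = 23,670 − 16,800 = 6,870 kg; Δv = 320×9.8×ln(3.445) = 3136.0×1.2370 ≈ 3879 m/s.
Total Δv = 3782 + 4362 + 3879 = 12023 m/s.

Δv ≈ 12.0 km/s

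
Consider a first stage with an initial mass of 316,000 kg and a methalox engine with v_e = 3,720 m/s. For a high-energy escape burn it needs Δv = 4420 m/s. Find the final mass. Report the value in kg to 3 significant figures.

final mass ≈ 96300 kg

From the ideal rocket equation, m₀/m_f = exp(Δv / v_e) = exp(4420 / 3720.0) = exp(1.1882) = 3.2811.
m_f = m₀ / 3.2811 = 316,000 / 3.2811 = 96,309.2 kg.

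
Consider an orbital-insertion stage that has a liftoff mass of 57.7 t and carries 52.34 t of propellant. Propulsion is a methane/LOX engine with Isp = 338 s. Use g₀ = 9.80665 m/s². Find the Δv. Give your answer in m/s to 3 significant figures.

Δv ≈ 7880 m/s

v_e = Isp · g₀ = 338 × 9.80665 = 3314.6 m/s.
m_f = m₀ − m_prop = 57.7 − 52.34 = 5.36 t.
By the Tsiolkovsky rocket equation, Δv = v_e · ln(m₀/m_f) = 3314.6 × ln(10.76) = 3314.6 × 2.3763 ≈ 7876.6 m/s.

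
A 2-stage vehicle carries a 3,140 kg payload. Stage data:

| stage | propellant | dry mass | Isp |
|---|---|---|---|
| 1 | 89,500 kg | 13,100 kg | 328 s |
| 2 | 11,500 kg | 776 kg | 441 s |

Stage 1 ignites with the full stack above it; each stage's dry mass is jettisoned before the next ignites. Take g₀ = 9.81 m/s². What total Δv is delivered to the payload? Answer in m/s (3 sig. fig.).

Ignition mass of stage 1 = 89,500+13,100 + 11,500+776 + 3,140 = 118,016 kg.
Stage 1: m₀ = 118,016 kg, m_f = 118,016 − 89,500 = 28,516 kg; Δv = 328×9.81×ln(4.139) = 3217.7×1.4204 ≈ 4570 m/s.
Stage 2: m₀ = 15,416 kg, m_f = 15,416 − 11,500 = 3,916 kg; Δv = 441×9.81×ln(3.937) = 4326.2×1.3703 ≈ 5928 m/s.
Total Δv = 4570 + 5928 = 10498 m/s.

Δv ≈ 10500 m/s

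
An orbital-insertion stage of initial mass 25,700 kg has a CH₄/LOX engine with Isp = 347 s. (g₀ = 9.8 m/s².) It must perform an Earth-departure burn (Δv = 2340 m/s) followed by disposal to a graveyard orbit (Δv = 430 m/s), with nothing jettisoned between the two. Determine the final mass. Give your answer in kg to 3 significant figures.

v_e = Isp · g₀ = 347 × 9.8 = 3400.6 m/s.
After the first burn: m = 25700 × exp(−2340/3400.6) = 25700 × 0.50252 = 12,914.8 kg.
After the second burn: m = 12,914.8 × exp(−430/3400.6) = 12,914.8 × 0.88122 = 11,380.8 kg.

final mass ≈ 11400 kg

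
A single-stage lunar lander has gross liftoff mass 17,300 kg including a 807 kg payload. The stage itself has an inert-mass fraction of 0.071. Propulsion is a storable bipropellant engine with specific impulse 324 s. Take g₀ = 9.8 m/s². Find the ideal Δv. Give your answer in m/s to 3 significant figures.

Δv ≈ 6890 m/s

Stage wet mass = m₀ − payload = 17,300 − 807 = 16,493 kg.
Stage dry mass = ε × stage wet mass = 0.071 × 16,493 = 1,171 kg.
Burnout mass m_f = stage dry + payload = 1,171 + 807 = 1,978 kg.
v_e = Isp · g₀ = 324 × 9.8 = 3175.2 m/s.
Δv = v_e · ln(17,300/1,978) = 3175.2 × ln(8.746) = 3175.2 × 2.1686 ≈ 6886 m/s.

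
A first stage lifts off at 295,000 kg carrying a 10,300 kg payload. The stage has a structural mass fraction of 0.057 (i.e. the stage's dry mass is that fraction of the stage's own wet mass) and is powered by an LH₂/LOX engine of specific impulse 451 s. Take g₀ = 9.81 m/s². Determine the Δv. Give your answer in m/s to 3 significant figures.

Δv ≈ 10700 m/s

Stage wet mass = m₀ − payload = 295,000 − 10,300 = 284,700 kg.
Stage dry mass = ε × stage wet mass = 0.057 × 284,700 = 16,227.9 kg.
Burnout mass m_f = stage dry + payload = 16,227.9 + 10,300 = 26,527.9 kg.
v_e = Isp · g₀ = 451 × 9.81 = 4424.3 m/s.
Δv = v_e · ln(295,000/26,527.9) = 4424.3 × ln(11.12) = 4424.3 × 2.4088 ≈ 10657 m/s.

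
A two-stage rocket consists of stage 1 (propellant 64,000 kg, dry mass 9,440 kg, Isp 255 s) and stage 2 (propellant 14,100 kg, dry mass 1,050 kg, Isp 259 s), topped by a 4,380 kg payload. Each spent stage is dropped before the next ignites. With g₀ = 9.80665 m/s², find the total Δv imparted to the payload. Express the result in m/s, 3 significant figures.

Δv ≈ 6170 m/s

Ignition mass of stage 1 = 64,000+9,440 + 14,100+1,050 + 4,380 = 92,970 kg.
Stage 1: m₀ = 92,970 kg, m_f = 92,970 − 64,000 = 28,970 kg; Δv = 255×9.80665×ln(3.209) = 2500.7×1.1660 ≈ 2916 m/s.
Stage 2: m₀ = 19,530 kg, m_f = 19,530 − 14,100 = 5,430 kg; Δv = 259×9.80665×ln(3.597) = 2539.9×1.2800 ≈ 3251 m/s.
Total Δv = 2916 + 3251 = 6167 m/s.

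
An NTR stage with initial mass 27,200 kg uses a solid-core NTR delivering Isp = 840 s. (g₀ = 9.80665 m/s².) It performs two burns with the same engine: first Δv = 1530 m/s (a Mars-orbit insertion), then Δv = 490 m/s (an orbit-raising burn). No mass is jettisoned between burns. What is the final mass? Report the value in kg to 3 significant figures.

v_e = Isp · g₀ = 840 × 9.80665 = 8237.6 m/s.
After the first burn: m = 27200 × exp(−1530/8237.6) = 27200 × 0.83049 = 22,589.3 kg.
After the second burn: m = 22,589.3 × exp(−490/8237.6) = 22,589.3 × 0.94225 = 21,284.8 kg.

final mass ≈ 21300 kg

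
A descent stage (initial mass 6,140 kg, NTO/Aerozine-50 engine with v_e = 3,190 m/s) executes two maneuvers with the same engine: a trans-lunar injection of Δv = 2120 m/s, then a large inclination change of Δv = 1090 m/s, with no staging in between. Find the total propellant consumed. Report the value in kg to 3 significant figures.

total propellant consumed ≈ 3900 kg

After the first burn: m = 6140 × exp(−2120/3190.0) = 6140 × 0.51449 = 3,158.97 kg.
After the second burn: m = 3,158.97 × exp(−1090/3190.0) = 3,158.97 × 0.71057 = 2,244.67 kg.
Total propellant = m₀ − m_final = 6140 − 2,244.67 = 3,895.33 kg.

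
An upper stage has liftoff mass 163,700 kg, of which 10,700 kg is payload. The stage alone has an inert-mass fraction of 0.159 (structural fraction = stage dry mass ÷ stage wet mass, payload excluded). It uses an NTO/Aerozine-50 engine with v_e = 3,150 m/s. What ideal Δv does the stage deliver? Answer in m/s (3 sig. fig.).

Δv ≈ 4860 m/s

Stage wet mass = m₀ − payload = 163,700 − 10,700 = 153,000 kg.
Stage dry mass = ε × stage wet mass = 0.159 × 153,000 = 24,327 kg.
Burnout mass m_f = stage dry + payload = 24,327 + 10,700 = 35,027 kg.
Δv = v_e · ln(163,700/35,027) = 3150.0 × ln(4.674) = 3150.0 × 1.5419 ≈ 4857 m/s.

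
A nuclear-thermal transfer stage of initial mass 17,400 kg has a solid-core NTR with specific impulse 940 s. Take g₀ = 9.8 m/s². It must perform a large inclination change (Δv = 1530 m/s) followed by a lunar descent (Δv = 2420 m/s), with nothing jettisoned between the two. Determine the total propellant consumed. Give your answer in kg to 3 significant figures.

v_e = Isp · g₀ = 940 × 9.8 = 9212.0 m/s.
After the first burn: m = 17400 × exp(−1530/9212.0) = 17400 × 0.84697 = 14,737.3 kg.
After the second burn: m = 14,737.3 × exp(−2420/9212.0) = 14,737.3 × 0.76897 = 11,332.5 kg.
Total propellant = m₀ − m_final = 17400 − 11,332.5 = 6,067.5 kg.

total propellant consumed ≈ 6070 kg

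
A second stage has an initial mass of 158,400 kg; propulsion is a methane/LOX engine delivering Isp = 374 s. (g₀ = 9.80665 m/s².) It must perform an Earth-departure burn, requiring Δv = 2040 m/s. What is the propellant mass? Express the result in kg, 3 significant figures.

v_e = Isp · g₀ = 374 × 9.80665 = 3667.7 m/s.
Using Δv = v_e ln(m₀/m_f): m₀/m_f = exp(Δv / v_e) = exp(2040 / 3667.7) = exp(0.5562) = 1.7440.
m_f = 158,400 / 1.7440 = 90,825.7 kg, so propellant = m₀ − m_f = 158,400 − 90,825.7 = 67,574.3 kg.

propellant mass ≈ 67600 kg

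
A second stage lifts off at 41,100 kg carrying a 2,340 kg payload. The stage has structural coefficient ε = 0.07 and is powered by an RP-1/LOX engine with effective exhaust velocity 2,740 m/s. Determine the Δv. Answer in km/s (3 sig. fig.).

Δv ≈ 5.74 km/s

Stage wet mass = m₀ − payload = 41,100 − 2,340 = 38,760 kg.
Stage dry mass = ε × stage wet mass = 0.07 × 38,760 = 2,713.2 kg.
Burnout mass m_f = stage dry + payload = 2,713.2 + 2,340 = 5,053.2 kg.
Δv = v_e · ln(41,100/5,053.2) = 2740.0 × ln(8.133) = 2740.0 × 2.0960 ≈ 5743 m/s.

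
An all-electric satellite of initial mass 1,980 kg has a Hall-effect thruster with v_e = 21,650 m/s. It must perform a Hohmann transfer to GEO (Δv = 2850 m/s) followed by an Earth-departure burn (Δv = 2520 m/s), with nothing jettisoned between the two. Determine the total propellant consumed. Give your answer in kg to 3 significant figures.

After the first burn: m = 1980 × exp(−2850/21650.0) = 1980 × 0.87666 = 1,735.79 kg.
After the second burn: m = 1,735.79 × exp(−2520/21650.0) = 1,735.79 × 0.89012 = 1,545.06 kg.
Total propellant = m₀ − m_final = 1980 − 1,545.06 = 434.94 kg.

total propellant consumed ≈ 435 kg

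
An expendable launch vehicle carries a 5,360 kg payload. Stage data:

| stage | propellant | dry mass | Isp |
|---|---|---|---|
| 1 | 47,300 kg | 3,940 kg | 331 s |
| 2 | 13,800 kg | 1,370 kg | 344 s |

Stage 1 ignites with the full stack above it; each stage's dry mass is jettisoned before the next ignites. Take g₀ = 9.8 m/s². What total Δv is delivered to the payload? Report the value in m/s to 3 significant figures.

Δv ≈ 7250 m/s

Ignition mass of stage 1 = 47,300+3,940 + 13,800+1,370 + 5,360 = 71,770 kg.
Stage 1: m₀ = 71,770 kg, m_f = 71,770 − 47,300 = 24,470 kg; Δv = 331×9.8×ln(2.933) = 3243.8×1.0760 ≈ 3490 m/s.
Stage 2: m₀ = 20,530 kg, m_f = 20,530 − 13,800 = 6,730 kg; Δv = 344×9.8×ln(3.051) = 3371.2×1.1153 ≈ 3760 m/s.
Total Δv = 3490 + 3760 = 7250 m/s.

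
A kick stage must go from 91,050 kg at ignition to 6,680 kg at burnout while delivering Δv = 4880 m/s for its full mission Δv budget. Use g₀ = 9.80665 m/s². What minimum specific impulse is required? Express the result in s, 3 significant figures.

Isp ≈ 190 s

ln(m₀/m_f) = ln(91050/6680) = ln(13.63) = 2.6123.
Rocket equation: v_e = Δv / ln(m₀/m_f) = 4880 / 2.6123 = 1868.1 m/s.
Isp = v_e / g₀ = 1868.1 / 9.80665 = 190.5 s.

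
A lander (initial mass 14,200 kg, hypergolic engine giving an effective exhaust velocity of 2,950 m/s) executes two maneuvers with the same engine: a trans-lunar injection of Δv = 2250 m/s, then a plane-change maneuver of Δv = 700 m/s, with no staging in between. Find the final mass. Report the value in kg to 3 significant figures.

final mass ≈ 5220 kg

After the first burn: m = 14200 × exp(−2250/2950.0) = 14200 × 0.46640 = 6,622.88 kg.
After the second burn: m = 6,622.88 × exp(−700/2950.0) = 6,622.88 × 0.78876 = 5,223.86 kg.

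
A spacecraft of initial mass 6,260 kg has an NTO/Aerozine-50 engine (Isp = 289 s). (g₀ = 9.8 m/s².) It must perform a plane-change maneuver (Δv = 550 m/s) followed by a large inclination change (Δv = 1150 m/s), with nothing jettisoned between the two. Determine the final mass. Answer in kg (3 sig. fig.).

v_e = Isp · g₀ = 289 × 9.8 = 2832.2 m/s.
After the first burn: m = 6260 × exp(−550/2832.2) = 6260 × 0.82350 = 5,155.11 kg.
After the second burn: m = 5,155.11 × exp(−1150/2832.2) = 5,155.11 × 0.66628 = 3,434.75 kg.

final mass ≈ 3430 kg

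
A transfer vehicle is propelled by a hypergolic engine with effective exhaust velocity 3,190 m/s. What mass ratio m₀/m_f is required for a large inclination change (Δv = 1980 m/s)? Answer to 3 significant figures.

mass ratio ≈ 1.86

Using Δv = v_e ln(m₀/m_f): m₀/m_f = exp(Δv / v_e) = exp(1980 / 3190.0) = exp(0.6207) = 1.8602.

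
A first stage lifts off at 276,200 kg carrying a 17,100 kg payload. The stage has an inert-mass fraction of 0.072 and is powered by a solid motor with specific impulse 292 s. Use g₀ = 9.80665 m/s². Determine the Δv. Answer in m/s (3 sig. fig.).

Stage wet mass = m₀ − payload = 276,200 − 17,100 = 259,100 kg.
Stage dry mass = ε × stage wet mass = 0.072 × 259,100 = 18,655.2 kg.
Burnout mass m_f = stage dry + payload = 18,655.2 + 17,100 = 35,755.2 kg.
v_e = Isp · g₀ = 292 × 9.80665 = 2863.5 m/s.
Δv = v_e · ln(276,200/35,755.2) = 2863.5 × ln(7.725) = 2863.5 × 2.0444 ≈ 5854 m/s.

Δv ≈ 5850 m/s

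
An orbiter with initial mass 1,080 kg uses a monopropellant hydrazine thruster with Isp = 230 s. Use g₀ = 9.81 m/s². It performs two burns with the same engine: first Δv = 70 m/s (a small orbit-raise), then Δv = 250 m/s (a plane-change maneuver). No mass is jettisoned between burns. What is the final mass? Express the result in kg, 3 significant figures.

v_e = Isp · g₀ = 230 × 9.81 = 2256.3 m/s.
After the first burn: m = 1080 × exp(−70/2256.3) = 1080 × 0.96945 = 1,047.01 kg.
After the second burn: m = 1,047.01 × exp(−250/2256.3) = 1,047.01 × 0.89512 = 937.2 kg.

final mass ≈ 937 kg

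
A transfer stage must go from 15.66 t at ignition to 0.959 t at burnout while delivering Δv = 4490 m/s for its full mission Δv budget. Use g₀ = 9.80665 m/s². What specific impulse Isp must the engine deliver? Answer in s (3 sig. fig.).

ln(m₀/m_f) = ln(15660/959) = ln(16.33) = 2.7930.
v_e = Δv / ln(m₀/m_f) = 4490 / 2.7930 = 1607.6 m/s.
Isp = v_e / g₀ = 1607.6 / 9.80665 = 163.9 s.

Isp ≈ 164 s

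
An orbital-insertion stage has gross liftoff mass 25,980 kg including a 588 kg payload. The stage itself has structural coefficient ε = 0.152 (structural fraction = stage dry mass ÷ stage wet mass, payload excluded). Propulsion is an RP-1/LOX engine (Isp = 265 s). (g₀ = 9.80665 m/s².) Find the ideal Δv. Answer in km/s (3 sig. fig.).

Stage wet mass = m₀ − payload = 25,980 − 588 = 25,392 kg.
Stage dry mass = ε × stage wet mass = 0.152 × 25,392 = 3,859.58 kg.
Burnout mass m_f = stage dry + payload = 3,859.58 + 588 = 4,447.58 kg.
v_e = Isp · g₀ = 265 × 9.80665 = 2598.8 m/s.
Rocket equation: Δv = v_e · ln(25,980/4,447.58) = 2598.8 × ln(5.841) = 2598.8 × 1.7650 ≈ 4587 m/s.

Δv ≈ 4.59 km/s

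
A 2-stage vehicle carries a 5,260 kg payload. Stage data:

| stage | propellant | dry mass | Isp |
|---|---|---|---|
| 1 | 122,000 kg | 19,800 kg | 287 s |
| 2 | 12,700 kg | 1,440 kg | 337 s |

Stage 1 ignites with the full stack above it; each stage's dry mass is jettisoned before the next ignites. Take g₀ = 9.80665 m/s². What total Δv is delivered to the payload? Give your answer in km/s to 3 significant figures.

Ignition mass of stage 1 = 122,000+19,800 + 12,700+1,440 + 5,260 = 161,200 kg.
Stage 1: m₀ = 161,200 kg, m_f = 161,200 − 122,000 = 39,200 kg; Δv = 287×9.80665×ln(4.112) = 2814.5×1.4140 ≈ 3980 m/s.
Stage 2: m₀ = 19,400 kg, m_f = 19,400 − 12,700 = 6,700 kg; Δv = 337×9.80665×ln(2.896) = 3304.8×1.0632 ≈ 3514 m/s.
Total Δv = 3980 + 3514 = 7494 m/s.

Δv ≈ 7.49 km/s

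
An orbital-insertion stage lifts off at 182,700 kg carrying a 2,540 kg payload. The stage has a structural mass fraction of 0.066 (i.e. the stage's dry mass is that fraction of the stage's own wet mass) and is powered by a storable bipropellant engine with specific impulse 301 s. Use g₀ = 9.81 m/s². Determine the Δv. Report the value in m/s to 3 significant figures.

Stage wet mass = m₀ − payload = 182,700 − 2,540 = 180,160 kg.
Stage dry mass = ε × stage wet mass = 0.066 × 180,160 = 11,890.6 kg.
Burnout mass m_f = stage dry + payload = 11,890.6 + 2,540 = 14,430.6 kg.
v_e = Isp · g₀ = 301 × 9.81 = 2952.8 m/s.
By the Tsiolkovsky rocket equation, Δv = v_e · ln(182,700/14,430.6) = 2952.8 × ln(12.66) = 2952.8 × 2.5385 ≈ 7496 m/s.

Δv ≈ 7500 m/s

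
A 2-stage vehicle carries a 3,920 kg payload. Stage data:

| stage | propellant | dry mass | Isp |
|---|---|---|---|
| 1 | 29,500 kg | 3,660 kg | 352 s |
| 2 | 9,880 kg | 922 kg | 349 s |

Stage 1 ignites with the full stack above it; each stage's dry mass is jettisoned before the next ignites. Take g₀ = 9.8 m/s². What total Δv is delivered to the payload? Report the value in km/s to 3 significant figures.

Δv ≈ 7.11 km/s

Ignition mass of stage 1 = 29,500+3,660 + 9,880+922 + 3,920 = 47,882 kg.
Stage 1: m₀ = 47,882 kg, m_f = 47,882 − 29,500 = 18,382 kg; Δv = 352×9.8×ln(2.605) = 3449.6×0.9574 ≈ 3303 m/s.
Stage 2: m₀ = 14,722 kg, m_f = 14,722 − 9,880 = 4,842 kg; Δv = 349×9.8×ln(3.04) = 3420.2×1.1120 ≈ 3803 m/s.
Total Δv = 3303 + 3803 = 7106 m/s.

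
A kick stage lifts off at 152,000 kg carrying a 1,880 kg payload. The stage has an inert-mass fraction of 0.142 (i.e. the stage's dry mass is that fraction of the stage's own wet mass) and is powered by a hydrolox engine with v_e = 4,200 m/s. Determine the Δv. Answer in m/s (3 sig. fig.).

Stage wet mass = m₀ − payload = 152,000 − 1,880 = 150,120 kg.
Stage dry mass = ε × stage wet mass = 0.142 × 150,120 = 21,317 kg.
Burnout mass m_f = stage dry + payload = 21,317 + 1,880 = 23,197 kg.
Rocket equation: Δv = v_e · ln(152,000/23,197) = 4200.0 × ln(6.553) = 4200.0 × 1.8799 ≈ 7895 m/s.

Δv ≈ 7900 m/s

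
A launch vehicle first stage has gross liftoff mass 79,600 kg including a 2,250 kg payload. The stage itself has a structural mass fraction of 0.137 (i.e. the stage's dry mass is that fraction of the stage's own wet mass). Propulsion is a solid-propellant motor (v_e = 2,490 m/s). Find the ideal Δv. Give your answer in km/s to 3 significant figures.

Δv ≈ 4.54 km/s

Stage wet mass = m₀ − payload = 79,600 − 2,250 = 77,350 kg.
Stage dry mass = ε × stage wet mass = 0.137 × 77,350 = 10,597 kg.
Burnout mass m_f = stage dry + payload = 10,597 + 2,250 = 12,847 kg.
By the Tsiolkovsky rocket equation, Δv = v_e · ln(79,600/12,847) = 2490.0 × ln(6.196) = 2490.0 × 1.8239 ≈ 4542 m/s.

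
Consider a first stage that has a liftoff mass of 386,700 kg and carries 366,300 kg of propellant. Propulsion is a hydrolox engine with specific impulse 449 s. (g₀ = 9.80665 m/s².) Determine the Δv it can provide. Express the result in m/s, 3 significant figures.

Δv ≈ 13000 m/s

v_e = Isp · g₀ = 449 × 9.80665 = 4403.2 m/s.
m_f = m₀ − m_prop = 386,700 − 366,300 = 20,400 kg.
Δv = v_e · ln(m₀/m_f) = 4403.2 × ln(18.96) = 4403.2 × 2.9421 ≈ 12954.7 m/s.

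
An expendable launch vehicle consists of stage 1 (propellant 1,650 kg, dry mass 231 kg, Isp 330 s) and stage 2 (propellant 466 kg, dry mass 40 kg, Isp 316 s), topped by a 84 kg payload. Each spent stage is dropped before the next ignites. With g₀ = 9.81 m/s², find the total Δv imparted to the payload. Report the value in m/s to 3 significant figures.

Ignition mass of stage 1 = 1,650+231 + 466+40 + 84 = 2,471 kg.
Stage 1: m₀ = 2,471 kg, m_f = 2,471 − 1,650 = 821 kg; Δv = 330×9.81×ln(3.01) = 3237.3×1.1019 ≈ 3567 m/s.
Stage 2: m₀ = 590 kg, m_f = 590 − 466 = 124 kg; Δv = 316×9.81×ln(4.758) = 3100.0×1.5598 ≈ 4835 m/s.
Total Δv = 3567 + 4835 = 8402 m/s.

Δv ≈ 8400 m/s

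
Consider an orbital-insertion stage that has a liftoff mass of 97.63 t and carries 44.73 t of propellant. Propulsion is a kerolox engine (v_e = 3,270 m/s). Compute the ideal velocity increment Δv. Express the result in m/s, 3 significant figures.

m_f = m₀ − m_prop = 97.63 − 44.73 = 52.9 t.
Rocket equation: Δv = v_e · ln(m₀/m_f) = 3270.0 × ln(1.846) = 3270.0 × 0.6128 ≈ 2003.8 m/s.

Δv ≈ 2000 m/s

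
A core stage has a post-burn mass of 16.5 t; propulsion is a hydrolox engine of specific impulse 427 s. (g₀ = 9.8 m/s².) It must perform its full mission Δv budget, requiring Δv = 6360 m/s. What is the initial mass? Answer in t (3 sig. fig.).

v_e = Isp · g₀ = 427 × 9.8 = 4184.6 m/s.
Rocket equation: m₀/m_f = exp(Δv / v_e) = exp(6360 / 4184.6) = exp(1.5199) = 4.5716.
m₀ = m_f × 4.5716 = 16.5 × 4.5716 = 75.4314 t.

initial mass ≈ 75.4 t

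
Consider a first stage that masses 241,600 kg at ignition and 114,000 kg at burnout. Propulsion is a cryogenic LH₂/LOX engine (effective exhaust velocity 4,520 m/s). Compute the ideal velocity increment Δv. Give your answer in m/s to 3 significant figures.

Δv ≈ 3390 m/s

From the ideal rocket equation, Δv = v_e · ln(m₀/m_f) = 4520.0 × ln(2.119) = 4520.0 × 0.7511 ≈ 3394.9 m/s.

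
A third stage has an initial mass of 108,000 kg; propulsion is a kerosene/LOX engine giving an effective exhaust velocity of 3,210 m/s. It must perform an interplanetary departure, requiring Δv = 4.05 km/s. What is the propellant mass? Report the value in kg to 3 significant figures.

m₀/m_f = exp(Δv / v_e) = exp(4050 / 3210.0) = exp(1.2617) = 3.5314.
m_f = 108,000 / 3.5314 = 30,582.8 kg, so propellant = m₀ − m_f = 108,000 − 30,582.8 = 77,417.2 kg.

propellant mass ≈ 77400 kg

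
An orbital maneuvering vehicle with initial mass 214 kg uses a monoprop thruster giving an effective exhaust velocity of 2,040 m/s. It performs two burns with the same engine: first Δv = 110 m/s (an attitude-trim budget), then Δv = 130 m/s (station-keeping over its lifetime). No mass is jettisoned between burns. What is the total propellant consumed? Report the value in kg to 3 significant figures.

After the first burn: m = 214 × exp(−110/2040.0) = 214 × 0.94751 = 202.767 kg.
After the second burn: m = 202.767 × exp(−130/2040.0) = 202.767 × 0.93826 = 190.248 kg.
Total propellant = m₀ − m_final = 214 − 190.248 = 23.752 kg.

total propellant consumed ≈ 23.8 kg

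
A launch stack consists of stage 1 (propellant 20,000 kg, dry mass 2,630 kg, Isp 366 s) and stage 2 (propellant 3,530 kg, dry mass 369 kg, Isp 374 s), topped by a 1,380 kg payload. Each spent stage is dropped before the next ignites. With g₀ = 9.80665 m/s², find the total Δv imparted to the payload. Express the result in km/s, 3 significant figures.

Ignition mass of stage 1 = 20,000+2,630 + 3,530+369 + 1,380 = 27,909 kg.
Stage 1: m₀ = 27,909 kg, m_f = 27,909 − 20,000 = 7,909 kg; Δv = 366×9.80665×ln(3.529) = 3589.2×1.2609 ≈ 4526 m/s.
Stage 2: m₀ = 5,279 kg, m_f = 5,279 − 3,530 = 1,749 kg; Δv = 374×9.80665×ln(3.018) = 3667.7×1.1047 ≈ 4052 m/s.
Total Δv = 4526 + 4052 = 8578 m/s.

Δv ≈ 8.58 km/s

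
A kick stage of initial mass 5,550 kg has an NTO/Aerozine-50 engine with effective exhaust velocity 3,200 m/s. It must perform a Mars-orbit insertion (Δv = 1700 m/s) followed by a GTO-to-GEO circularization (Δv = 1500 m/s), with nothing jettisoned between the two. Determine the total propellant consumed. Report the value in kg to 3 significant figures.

total propellant consumed ≈ 3510 kg

After the first burn: m = 5550 × exp(−1700/3200.0) = 5550 × 0.58787 = 3,262.68 kg.
After the second burn: m = 3,262.68 × exp(−1500/3200.0) = 3,262.68 × 0.62578 = 2,041.72 kg.
Total propellant = m₀ − m_final = 5550 − 2,041.72 = 3,508.28 kg.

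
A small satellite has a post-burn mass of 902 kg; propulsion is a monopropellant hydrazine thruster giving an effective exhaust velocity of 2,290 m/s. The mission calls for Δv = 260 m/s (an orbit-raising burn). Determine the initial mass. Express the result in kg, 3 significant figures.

initial mass ≈ 1010 kg

Using Δv = v_e ln(m₀/m_f): m₀/m_f = exp(Δv / v_e) = exp(260 / 2290.0) = exp(0.1135) = 1.1202.
m₀ = m_f × 1.1202 = 902 × 1.1202 = 1,010.42 kg.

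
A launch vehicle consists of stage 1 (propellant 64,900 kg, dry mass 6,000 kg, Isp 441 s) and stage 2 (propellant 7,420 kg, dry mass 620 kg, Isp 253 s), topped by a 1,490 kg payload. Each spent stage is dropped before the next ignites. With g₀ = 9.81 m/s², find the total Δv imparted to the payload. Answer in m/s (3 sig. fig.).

Ignition mass of stage 1 = 64,900+6,000 + 7,420+620 + 1,490 = 80,430 kg.
Stage 1: m₀ = 80,430 kg, m_f = 80,430 − 64,900 = 15,530 kg; Δv = 441×9.81×ln(5.179) = 4326.2×1.6446 ≈ 7115 m/s.
Stage 2: m₀ = 9,530 kg, m_f = 9,530 − 7,420 = 2,110 kg; Δv = 253×9.81×ln(4.517) = 2481.9×1.5078 ≈ 3742 m/s.
Total Δv = 7115 + 3742 = 10857 m/s.

Δv ≈ 10900 m/s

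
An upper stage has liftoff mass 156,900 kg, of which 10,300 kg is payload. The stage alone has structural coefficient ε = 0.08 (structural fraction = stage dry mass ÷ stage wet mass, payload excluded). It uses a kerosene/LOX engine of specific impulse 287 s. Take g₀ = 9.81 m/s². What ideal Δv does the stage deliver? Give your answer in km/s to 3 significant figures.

Δv ≈ 5.53 km/s

Stage wet mass = m₀ − payload = 156,900 − 10,300 = 146,600 kg.
Stage dry mass = ε × stage wet mass = 0.08 × 146,600 = 11,728 kg.
Burnout mass m_f = stage dry + payload = 11,728 + 10,300 = 22,028 kg.
v_e = Isp · g₀ = 287 × 9.81 = 2815.5 m/s.
Δv = v_e · ln(156,900/22,028) = 2815.5 × ln(7.123) = 2815.5 × 1.9633 ≈ 5528 m/s.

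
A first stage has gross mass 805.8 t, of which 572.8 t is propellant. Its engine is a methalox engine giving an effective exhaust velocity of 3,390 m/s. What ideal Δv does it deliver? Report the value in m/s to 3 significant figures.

m_f = m₀ − m_prop = 805.8 − 572.8 = 233 t.
Rocket equation: Δv = v_e · ln(m₀/m_f) = 3390.0 × ln(3.458) = 3390.0 × 1.2408 ≈ 4206.3 m/s.

Δv ≈ 4210 m/s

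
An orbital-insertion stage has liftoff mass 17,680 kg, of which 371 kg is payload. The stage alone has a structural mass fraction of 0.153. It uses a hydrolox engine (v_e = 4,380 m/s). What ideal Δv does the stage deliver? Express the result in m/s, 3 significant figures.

Stage wet mass = m₀ − payload = 17,680 − 371 = 17,309 kg.
Stage dry mass = ε × stage wet mass = 0.153 × 17,309 = 2,648.28 kg.
Burnout mass m_f = stage dry + payload = 2,648.28 + 371 = 3,019.28 kg.
Rocket equation: Δv = v_e · ln(17,680/3,019.28) = 4380.0 × ln(5.856) = 4380.0 × 1.7674 ≈ 7741 m/s.

Δv ≈ 7740 m/s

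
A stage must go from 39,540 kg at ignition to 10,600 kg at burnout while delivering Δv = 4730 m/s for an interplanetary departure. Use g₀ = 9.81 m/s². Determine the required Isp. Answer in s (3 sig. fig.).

ln(m₀/m_f) = ln(39540/10600) = ln(3.73) = 1.3165.
v_e = Δv / ln(m₀/m_f) = 4730 / 1.3165 = 3593.0 m/s.
Isp = v_e / g₀ = 3593.0 / 9.81 = 366.3 s.

Isp ≈ 366 s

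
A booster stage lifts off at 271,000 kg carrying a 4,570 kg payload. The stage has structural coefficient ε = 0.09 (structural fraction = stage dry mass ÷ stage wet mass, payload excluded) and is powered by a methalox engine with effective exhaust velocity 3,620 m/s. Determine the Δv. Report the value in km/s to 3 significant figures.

Stage wet mass = m₀ − payload = 271,000 − 4,570 = 266,430 kg.
Stage dry mass = ε × stage wet mass = 0.09 × 266,430 = 23,978.7 kg.
Burnout mass m_f = stage dry + payload = 23,978.7 + 4,570 = 28,548.7 kg.
Using Δv = v_e ln(m₀/m_f): Δv = v_e · ln(271,000/28,548.7) = 3620.0 × ln(9.493) = 3620.0 × 2.2505 ≈ 8147 m/s.

Δv ≈ 8.15 km/s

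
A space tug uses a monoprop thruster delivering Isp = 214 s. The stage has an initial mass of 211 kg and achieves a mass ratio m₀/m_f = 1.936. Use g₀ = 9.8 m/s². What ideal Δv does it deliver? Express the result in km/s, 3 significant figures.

v_e = Isp · g₀ = 214 × 9.8 = 2097.2 m/s.
Δv = v_e · ln(1.936) = 2097.2 × 0.6606 ≈ 1385.5 m/s.

Δv ≈ 1.39 km/s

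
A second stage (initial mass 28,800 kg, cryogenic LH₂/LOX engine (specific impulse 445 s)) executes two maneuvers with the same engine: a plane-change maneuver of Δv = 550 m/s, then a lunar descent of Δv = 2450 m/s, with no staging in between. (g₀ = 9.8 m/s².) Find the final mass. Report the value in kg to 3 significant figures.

v_e = Isp · g₀ = 445 × 9.8 = 4361.0 m/s.
After the first burn: m = 28800 × exp(−550/4361.0) = 28800 × 0.88151 = 25,387.5 kg.
After the second burn: m = 25,387.5 × exp(−2450/4361.0) = 25,387.5 × 0.57018 = 14,475.4 kg.

final mass ≈ 14500 kg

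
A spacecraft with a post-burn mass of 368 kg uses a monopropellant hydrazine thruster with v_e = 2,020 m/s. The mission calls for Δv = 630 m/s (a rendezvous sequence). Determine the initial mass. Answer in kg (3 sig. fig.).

From the ideal rocket equation, m₀/m_f = exp(Δv / v_e) = exp(630 / 2020.0) = exp(0.3119) = 1.3660.
m₀ = m_f × 1.3660 = 368 × 1.3660 = 502.688 kg.

initial mass ≈ 503 kg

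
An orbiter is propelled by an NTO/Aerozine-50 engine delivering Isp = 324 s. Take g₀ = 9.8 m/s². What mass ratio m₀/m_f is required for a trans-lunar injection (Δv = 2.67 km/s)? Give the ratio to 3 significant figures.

mass ratio ≈ 2.32

v_e = Isp · g₀ = 324 × 9.8 = 3175.2 m/s.
From the ideal rocket equation, m₀/m_f = exp(Δv / v_e) = exp(2670 / 3175.2) = exp(0.8409) = 2.3184.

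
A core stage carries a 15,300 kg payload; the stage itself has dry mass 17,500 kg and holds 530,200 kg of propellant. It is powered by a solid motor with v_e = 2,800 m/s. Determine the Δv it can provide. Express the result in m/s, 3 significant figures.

Δv ≈ 7960 m/s

m₀ = payload + dry + propellant = 15,300 + 17,500 + 530,200 = 563,000 kg.
m_f = payload + dry = 15,300 + 17,500 = 32,800 kg.
Δv = v_e · ln(m₀/m_f) = 2800.0 × ln(17.16) = 2800.0 × 2.8429 ≈ 7960.0 m/s.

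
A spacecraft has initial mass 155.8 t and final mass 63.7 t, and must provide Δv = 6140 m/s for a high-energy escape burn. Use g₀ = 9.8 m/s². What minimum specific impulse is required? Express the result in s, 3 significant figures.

Isp ≈ 701 s

ln(m₀/m_f) = ln(155800/63700) = ln(2.446) = 0.8944.
By the Tsiolkovsky rocket equation, v_e = Δv / ln(m₀/m_f) = 6140 / 0.8944 = 6865.0 m/s.
Isp = v_e / g₀ = 6865.0 / 9.8 = 700.5 s.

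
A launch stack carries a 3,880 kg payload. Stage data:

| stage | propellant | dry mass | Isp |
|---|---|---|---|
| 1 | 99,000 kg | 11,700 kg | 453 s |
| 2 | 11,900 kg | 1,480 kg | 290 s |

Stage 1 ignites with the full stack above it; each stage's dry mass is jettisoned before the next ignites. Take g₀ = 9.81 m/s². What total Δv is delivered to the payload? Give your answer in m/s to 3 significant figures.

Δv ≈ 9930 m/s

Ignition mass of stage 1 = 99,000+11,700 + 11,900+1,480 + 3,880 = 127,960 kg.
Stage 1: m₀ = 127,960 kg, m_f = 127,960 − 99,000 = 28,960 kg; Δv = 453×9.81×ln(4.419) = 4443.9×1.4858 ≈ 6603 m/s.
Stage 2: m₀ = 17,260 kg, m_f = 17,260 − 11,900 = 5,360 kg; Δv = 290×9.81×ln(3.22) = 2844.9×1.1694 ≈ 3327 m/s.
Total Δv = 6603 + 3327 = 9930 m/s.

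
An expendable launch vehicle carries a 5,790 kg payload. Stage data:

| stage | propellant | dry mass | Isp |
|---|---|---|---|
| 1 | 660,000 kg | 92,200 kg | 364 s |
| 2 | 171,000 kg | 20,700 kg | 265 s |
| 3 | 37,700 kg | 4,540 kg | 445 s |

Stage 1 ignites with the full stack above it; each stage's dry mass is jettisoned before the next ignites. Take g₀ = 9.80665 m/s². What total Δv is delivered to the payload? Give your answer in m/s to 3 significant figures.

Δv ≈ 13900 m/s

Ignition mass of stage 1 = 660,000+92,200 + 171,000+20,700 + 37,700+4,540 + 5,790 = 991,930 kg.
Stage 1: m₀ = 991,930 kg, m_f = 991,930 − 660,000 = 331,930 kg; Δv = 364×9.80665×ln(2.988) = 3569.6×1.0947 ≈ 3908 m/s.
Stage 2: m₀ = 239,730 kg, m_f = 239,730 − 171,000 = 68,730 kg; Δv = 265×9.80665×ln(3.488) = 2598.8×1.2493 ≈ 3247 m/s.
Stage 3: m₀ = 48,030 kg, m_f = 48,030 − 37,700 = 10,330 kg; Δv = 445×9.80665×ln(4.65) = 4364.0×1.5368 ≈ 6706 m/s.
Total Δv = 3908 + 3247 + 6706 = 13861 m/s.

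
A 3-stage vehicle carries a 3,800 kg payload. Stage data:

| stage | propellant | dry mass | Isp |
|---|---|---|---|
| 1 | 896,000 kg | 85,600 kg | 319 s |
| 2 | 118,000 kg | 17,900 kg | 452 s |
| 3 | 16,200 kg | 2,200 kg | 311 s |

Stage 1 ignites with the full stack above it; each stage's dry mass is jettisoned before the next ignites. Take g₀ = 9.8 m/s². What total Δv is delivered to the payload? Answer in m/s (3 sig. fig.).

Ignition mass of stage 1 = 896,000+85,600 + 118,000+17,900 + 16,200+2,200 + 3,800 = 1,139,700 kg.
Stage 1: m₀ = 1,139,700 kg, m_f = 1,139,700 − 896,000 = 243,700 kg; Δv = 319×9.8×ln(4.677) = 3126.2×1.5426 ≈ 4822 m/s.
Stage 2: m₀ = 158,100 kg, m_f = 158,100 − 118,000 = 40,100 kg; Δv = 452×9.8×ln(3.943) = 4429.6×1.3719 ≈ 6077 m/s.
Stage 3: m₀ = 22,200 kg, m_f = 22,200 − 16,200 = 6,000 kg; Δv = 311×9.8×ln(3.7) = 3047.8×1.3083 ≈ 3988 m/s.
Total Δv = 4822 + 6077 + 3988 = 14887 m/s.

Δv ≈ 14900 m/s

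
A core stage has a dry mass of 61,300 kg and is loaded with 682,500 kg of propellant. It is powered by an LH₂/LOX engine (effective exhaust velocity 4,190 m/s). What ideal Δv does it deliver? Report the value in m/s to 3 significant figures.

m₀ = m_dry + m_prop = 61,300 + 682,500 = 743,800 kg.
Using Δv = v_e ln(m₀/m_f): Δv = v_e · ln(m₀/m_f) = 4190.0 × ln(12.13) = 4190.0 × 2.4960 ≈ 10458.2 m/s.

Δv ≈ 10500 m/s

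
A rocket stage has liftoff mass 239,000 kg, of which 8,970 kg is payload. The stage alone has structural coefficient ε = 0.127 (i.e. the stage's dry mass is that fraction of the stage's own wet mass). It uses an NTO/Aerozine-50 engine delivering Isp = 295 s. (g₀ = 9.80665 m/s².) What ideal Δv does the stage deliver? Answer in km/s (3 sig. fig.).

Δv ≈ 5.31 km/s

Stage wet mass = m₀ − payload = 239,000 − 8,970 = 230,030 kg.
Stage dry mass = ε × stage wet mass = 0.127 × 230,030 = 29,213.8 kg.
Burnout mass m_f = stage dry + payload = 29,213.8 + 8,970 = 38,183.8 kg.
v_e = Isp · g₀ = 295 × 9.80665 = 2893.0 m/s.
By the Tsiolkovsky rocket equation, Δv = v_e · ln(239,000/38,183.8) = 2893.0 × ln(6.259) = 2893.0 × 1.8341 ≈ 5306 m/s.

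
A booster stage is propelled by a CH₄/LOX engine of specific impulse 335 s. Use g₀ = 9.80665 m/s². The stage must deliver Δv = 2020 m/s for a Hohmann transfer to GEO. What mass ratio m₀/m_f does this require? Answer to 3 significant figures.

mass ratio ≈ 1.85

v_e = Isp · g₀ = 335 × 9.80665 = 3285.2 m/s.
m₀/m_f = exp(Δv / v_e) = exp(2020 / 3285.2) = exp(0.6149) = 1.8494.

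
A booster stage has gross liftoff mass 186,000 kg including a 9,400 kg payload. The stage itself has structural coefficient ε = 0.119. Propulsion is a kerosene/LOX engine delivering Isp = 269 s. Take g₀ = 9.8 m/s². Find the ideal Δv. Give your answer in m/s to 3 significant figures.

Δv ≈ 4770 m/s

Stage wet mass = m₀ − payload = 186,000 − 9,400 = 176,600 kg.
Stage dry mass = ε × stage wet mass = 0.119 × 176,600 = 21,015.4 kg.
Burnout mass m_f = stage dry + payload = 21,015.4 + 9,400 = 30,415.4 kg.
v_e = Isp · g₀ = 269 × 9.8 = 2636.2 m/s.
Using Δv = v_e ln(m₀/m_f): Δv = v_e · ln(186,000/30,415.4) = 2636.2 × ln(6.115) = 2636.2 × 1.8108 ≈ 4774 m/s.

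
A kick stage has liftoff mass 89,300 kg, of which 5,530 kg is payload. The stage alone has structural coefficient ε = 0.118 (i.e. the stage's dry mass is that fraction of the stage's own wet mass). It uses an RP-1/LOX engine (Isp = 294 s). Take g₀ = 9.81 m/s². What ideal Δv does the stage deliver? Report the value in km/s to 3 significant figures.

Δv ≈ 5.07 km/s

Stage wet mass = m₀ − payload = 89,300 − 5,530 = 83,770 kg.
Stage dry mass = ε × stage wet mass = 0.118 × 83,770 = 9,884.86 kg.
Burnout mass m_f = stage dry + payload = 9,884.86 + 5,530 = 15,414.86 kg.
v_e = Isp · g₀ = 294 × 9.81 = 2884.1 m/s.
Δv = v_e · ln(89,300/15,414.86) = 2884.1 × ln(5.793) = 2884.1 × 1.7567 ≈ 5066 m/s.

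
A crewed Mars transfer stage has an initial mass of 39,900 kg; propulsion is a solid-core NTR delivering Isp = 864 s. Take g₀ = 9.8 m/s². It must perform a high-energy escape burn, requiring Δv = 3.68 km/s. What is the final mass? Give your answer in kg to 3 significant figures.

v_e = Isp · g₀ = 864 × 9.8 = 8467.2 m/s.
By the Tsiolkovsky rocket equation, m₀/m_f = exp(Δv / v_e) = exp(3680 / 8467.2) = exp(0.4346) = 1.5444.
m_f = m₀ / 1.5444 = 39,900 / 1.5444 = 25,835.3 kg.

final mass ≈ 25800 kg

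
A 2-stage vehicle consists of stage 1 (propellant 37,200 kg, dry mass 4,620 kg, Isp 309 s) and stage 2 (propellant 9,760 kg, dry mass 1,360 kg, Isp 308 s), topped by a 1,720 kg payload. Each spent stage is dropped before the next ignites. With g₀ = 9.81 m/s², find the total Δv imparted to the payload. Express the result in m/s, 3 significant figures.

Ignition mass of stage 1 = 37,200+4,620 + 9,760+1,360 + 1,720 = 54,660 kg.
Stage 1: m₀ = 54,660 kg, m_f = 54,660 − 37,200 = 17,460 kg; Δv = 309×9.81×ln(3.131) = 3031.3×1.1412 ≈ 3459 m/s.
Stage 2: m₀ = 12,840 kg, m_f = 12,840 − 9,760 = 3,080 kg; Δv = 308×9.81×ln(4.169) = 3021.5×1.4276 ≈ 4314 m/s.
Total Δv = 3459 + 4314 = 7773 m/s.

Δv ≈ 7770 m/s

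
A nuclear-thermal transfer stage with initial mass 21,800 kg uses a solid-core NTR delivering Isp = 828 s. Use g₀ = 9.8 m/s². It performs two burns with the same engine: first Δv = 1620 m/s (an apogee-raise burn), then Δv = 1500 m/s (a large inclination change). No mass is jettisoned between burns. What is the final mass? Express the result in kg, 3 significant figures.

v_e = Isp · g₀ = 828 × 9.8 = 8114.4 m/s.
After the first burn: m = 21800 × exp(−1620/8114.4) = 21800 × 0.81902 = 17,854.6 kg.
After the second burn: m = 17,854.6 × exp(−1500/8114.4) = 17,854.6 × 0.83122 = 14,841.1 kg.

final mass ≈ 14800 kg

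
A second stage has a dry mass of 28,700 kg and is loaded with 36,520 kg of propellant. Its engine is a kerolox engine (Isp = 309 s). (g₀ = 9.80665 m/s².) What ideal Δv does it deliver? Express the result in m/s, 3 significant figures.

v_e = Isp · g₀ = 309 × 9.80665 = 3030.3 m/s.
m₀ = m_dry + m_prop = 28,700 + 36,520 = 65,220 kg.
Using Δv = v_e ln(m₀/m_f): Δv = v_e · ln(m₀/m_f) = 3030.3 × ln(2.272) = 3030.3 × 0.8209 ≈ 2487.4 m/s.

Δv ≈ 2490 m/s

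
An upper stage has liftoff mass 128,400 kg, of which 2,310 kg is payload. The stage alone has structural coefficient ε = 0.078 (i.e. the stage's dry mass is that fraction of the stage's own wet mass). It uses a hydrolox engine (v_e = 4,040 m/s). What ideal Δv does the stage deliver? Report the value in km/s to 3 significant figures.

Δv ≈ 9.53 km/s

Stage wet mass = m₀ − payload = 128,400 − 2,310 = 126,090 kg.
Stage dry mass = ε × stage wet mass = 0.078 × 126,090 = 9,835.02 kg.
Burnout mass m_f = stage dry + payload = 9,835.02 + 2,310 = 12,145.02 kg.
Using Δv = v_e ln(m₀/m_f): Δv = v_e · ln(128,400/12,145.02) = 4040.0 × ln(10.57) = 4040.0 × 2.3582 ≈ 9527 m/s.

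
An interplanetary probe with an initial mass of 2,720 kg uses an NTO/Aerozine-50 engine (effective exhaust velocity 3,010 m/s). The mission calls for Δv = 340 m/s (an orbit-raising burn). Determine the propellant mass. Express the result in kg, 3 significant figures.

propellant mass ≈ 291 kg

By the Tsiolkovsky rocket equation, m₀/m_f = exp(Δv / v_e) = exp(340 / 3010.0) = exp(0.1130) = 1.1196.
m_f = 2,720 / 1.1196 = 2,429.44 kg, so propellant = m₀ − m_f = 2,720 − 2,429.44 = 290.56 kg.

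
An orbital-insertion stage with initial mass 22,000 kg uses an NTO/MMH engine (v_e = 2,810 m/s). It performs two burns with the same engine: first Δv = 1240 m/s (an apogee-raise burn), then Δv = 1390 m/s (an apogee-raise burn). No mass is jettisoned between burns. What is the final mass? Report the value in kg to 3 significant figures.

final mass ≈ 8630 kg

After the first burn: m = 22000 × exp(−1240/2810.0) = 22000 × 0.64321 = 14,150.6 kg.
After the second burn: m = 14,150.6 × exp(−1390/2810.0) = 14,150.6 × 0.60978 = 8,628.75 kg.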